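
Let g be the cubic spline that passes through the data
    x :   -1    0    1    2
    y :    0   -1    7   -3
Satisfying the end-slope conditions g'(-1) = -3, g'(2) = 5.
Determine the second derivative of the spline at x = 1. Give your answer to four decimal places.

-51.8667

Put M_i = g'' at the i-th knot. Here h = (1, 1, 1) and Δ = (-1, 8, -10), so the interior equations h_(i-1)·M_(i-1) + 2(h_(i-1)+h_i)·M_i + h_i·M_(i+1) = 6(Δ_i − Δ_(i-1)) read
  1·M_0 + 4·M_1 + 1·M_2 = 6(Δ_1 - Δ_0) = 54
  1·M_1 + 4·M_2 + 1·M_3 = 6(Δ_2 - Δ_1) = -108
Clamped end conditions give two more equations: 2h_0·M_0 + h_0·M_1 = 6(Δ_0 - g'(-1)) = 12 and h_2·M_2 + 2h_2·M_3 = 6(g'(2) - Δ_2) = 90.
Hence M_0 = -124/15, M_1 = 428/15, M_2 = -778/15, M_3 = 1064/15.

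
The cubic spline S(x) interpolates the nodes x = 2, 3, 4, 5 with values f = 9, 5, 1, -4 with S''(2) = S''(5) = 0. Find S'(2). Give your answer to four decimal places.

Let m_i = S''(x_i). Step sizes h_i = 1, 1, 1; slopes of the chords Δ_i = (y_(i+1) - y_i)/h_i = -4, -4, -5.
  1·m_0 + 4·m_1 + 1·m_2 = 6(Δ_1 - Δ_0) = 0
  1·m_1 + 4·m_2 + 1·m_3 = 6(Δ_2 - Δ_1) = -6
Natural end conditions: m_0 = m_3 = 0.
Solving the tridiagonal system: m_0 = 0, m_1 = 2/5, m_2 = -8/5, m_3 = 0.
On [2, 3], S'(x) = b_0 + 2c_0·(x - 2) + 3d_0·(x - 2)² with b_0 = Δ_0 - h_0(2m_0 + m_1)/6 = -61/15, c_0 = m_0/2 = 0, d_0 = (m_1 - m_0)/(6h_0) = 1/15. So S'(2) = -61/15.

-4.0667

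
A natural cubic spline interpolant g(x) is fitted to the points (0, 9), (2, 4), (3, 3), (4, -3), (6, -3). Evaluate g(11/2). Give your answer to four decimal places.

Put m_i = g'' at the i-th knot. Here h = (2, 1, 1, 2) and Δ = (-5/2, -1, -6, 0), so the interior equations h_(i-1)·m_(i-1) + 2(h_(i-1)+h_i)·m_i + h_i·m_(i+1) = 6(Δ_i − Δ_(i-1)) read
  2·m_0 + 6·m_1 + 1·m_2 = 6(Δ_1 - Δ_0) = 9
  1·m_1 + 4·m_2 + 1·m_3 = 6(Δ_2 - Δ_1) = -30
  1·m_2 + 6·m_3 + 2·m_4 = 6(Δ_3 - Δ_2) = 36
Natural end conditions: m_0 = m_4 = 0.
Solving: m_0 = 0, m_1 = 141/44, m_2 = -225/22, m_3 = 339/44, m_4 = 0.
On [4, 6], g(x) = -3 - 113/22·(x - 4) + 339/88·(x - 4)² - 113/176·(x - 4)³.
With (x - 4) = 3/2: g(11/2) = -5919/1408.

-4.2038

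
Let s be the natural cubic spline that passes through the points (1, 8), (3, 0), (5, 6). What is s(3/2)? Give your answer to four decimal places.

With M_i denoting the second derivative at x_i, h_i = 2, 2, and Δ_i = (y_(i+1) − y_i)/h_i = -4, 3:
  2·M_0 + 8·M_1 + 2·M_2 = 6(Δ_1 - Δ_0) = 42
Natural end conditions: M_0 = M_2 = 0.
Solving the tridiagonal system: M_0 = 0, M_1 = 21/4, M_2 = 0.
On [1, 3], s(x) = 8 - 23/4·(x - 1) + 0·(x - 1)² + 7/16·(x - 1)³.
With (x - 1) = 1/2: s(3/2) = 663/128.

5.1797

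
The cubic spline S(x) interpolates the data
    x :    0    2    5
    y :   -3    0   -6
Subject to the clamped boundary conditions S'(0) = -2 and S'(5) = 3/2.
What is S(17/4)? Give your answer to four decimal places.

-5.6320

Let m_i = S''(x_i). Step sizes h_i = 2, 3; slopes of the chords Δ_i = (y_(i+1) - y_i)/h_i = 3/2, -2.
  2·m_0 + 10·m_1 + 3·m_2 = 6(Δ_1 - Δ_0) = -21
Clamped end conditions give two more equations: 2h_0·m_0 + h_0·m_1 = 6(Δ_0 - S'(0)) = 21 and h_1·m_1 + 2h_1·m_2 = 6(S'(5) - Δ_1) = 21.
Solving the tridiagonal system: m_0 = 161/20, m_1 = -28/5, m_2 = 63/10.
On [2, 5], S(x) = 0 + 9/20·(x - 2) - 14/5·(x - 2)² + 119/180·(x - 2)³.
With (x - 2) = 9/4: S(17/4) = -7209/1280.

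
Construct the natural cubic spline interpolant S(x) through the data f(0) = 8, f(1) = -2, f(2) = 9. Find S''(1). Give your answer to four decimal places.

Put M_i = S'' at the i-th knot. Here h = (1, 1) and Δ = (-10, 11), so the interior equations h_(i-1)·M_(i-1) + 2(h_(i-1)+h_i)·M_i + h_i·M_(i+1) = 6(Δ_i − Δ_(i-1)) read
  1·M_0 + 4·M_1 + 1·M_2 = 6(Δ_1 - Δ_0) = 126
Natural end conditions: M_0 = M_2 = 0.
Forward elimination and back-substitution give M_0 = 0, M_1 = 63/2, M_2 = 0.

31.5000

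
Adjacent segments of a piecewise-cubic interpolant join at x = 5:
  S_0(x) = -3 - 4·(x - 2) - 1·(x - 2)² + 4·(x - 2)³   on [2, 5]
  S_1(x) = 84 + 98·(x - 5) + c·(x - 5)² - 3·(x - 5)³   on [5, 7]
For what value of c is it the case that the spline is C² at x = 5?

S_0''(x) = -2 + 24·(x - 2), so S_0''(5) = 70. On the right, S_1''(5) = 2c, so c = 35.

35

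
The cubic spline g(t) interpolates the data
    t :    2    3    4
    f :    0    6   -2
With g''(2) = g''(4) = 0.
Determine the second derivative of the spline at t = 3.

-21

With m_i denoting the second derivative at x_i, h_i = 1, 1, and Δ_i = (y_(i+1) − y_i)/h_i = 6, -8:
  1·m_0 + 4·m_1 + 1·m_2 = 6(Δ_1 - Δ_0) = -84
Natural end conditions: m_0 = m_2 = 0.
Solving: m_0 = 0, m_1 = -21, m_2 = 0.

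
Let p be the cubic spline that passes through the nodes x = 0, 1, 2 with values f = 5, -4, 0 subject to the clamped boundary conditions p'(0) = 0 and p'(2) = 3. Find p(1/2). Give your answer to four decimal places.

1.0625

Write M_i for p''(x_i). With h_i = 1, 1 and divided differences Δ_i = -9, 4, the continuity of p' gives the tridiagonal system
  1·M_0 + 4·M_1 + 1·M_2 = 6(Δ_1 - Δ_0) = 78
Clamped end conditions give two more equations: 2h_0·M_0 + h_0·M_1 = 6(Δ_0 - p'(0)) = -54 and h_1·M_1 + 2h_1·M_2 = 6(p'(2) - Δ_1) = -6.
Solving: M_0 = -45, M_1 = 36, M_2 = -21.
On [0, 1], p(x) = 5 + 0·x - 45/2·x² + 27/2·x³.
With x = 1/2: p(1/2) = 17/16.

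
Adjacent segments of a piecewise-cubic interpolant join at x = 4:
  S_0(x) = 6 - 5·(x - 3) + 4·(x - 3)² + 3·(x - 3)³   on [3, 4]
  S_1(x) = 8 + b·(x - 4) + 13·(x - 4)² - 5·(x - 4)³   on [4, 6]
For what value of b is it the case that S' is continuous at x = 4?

12

S_0'(x) = -5 + 8·(x - 3) + 9·(x - 3)², so S_0'(4) = 12. On the right, S_1'(4) = b, so b = 12.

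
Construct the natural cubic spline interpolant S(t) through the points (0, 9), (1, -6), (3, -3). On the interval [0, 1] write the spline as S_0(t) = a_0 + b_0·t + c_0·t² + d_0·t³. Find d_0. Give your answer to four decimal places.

Write M_i for S''(x_i). With h_i = 1, 2 and divided differences Δ_i = -15, 3/2, the continuity of S' gives the tridiagonal system
  1·M_0 + 6·M_1 + 2·M_2 = 6(Δ_1 - Δ_0) = 99
Natural end conditions: M_0 = M_2 = 0.
Solving: M_0 = 0, M_1 = 33/2, M_2 = 0.
On [0, 1], with S_0(t) = a_0 + b_0·t + c_0·t² + d_0·t³: c_0 = M_0/2 = 0, d_0 = (M_1 - M_0)/(6h_0) = 11/4, b_0 = Δ_0 - h_0(2M_0 + M_1)/6 = -71/4.

2.7500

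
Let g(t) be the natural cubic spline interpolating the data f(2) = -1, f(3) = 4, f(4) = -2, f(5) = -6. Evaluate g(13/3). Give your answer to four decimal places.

Write m_i for g''(x_i). With h_i = 1, 1, 1 and divided differences Δ_i = 5, -6, -4, the continuity of g' gives the tridiagonal system
  1·m_0 + 4·m_1 + 1·m_2 = 6(Δ_1 - Δ_0) = -66
  1·m_1 + 4·m_2 + 1·m_3 = 6(Δ_2 - Δ_1) = 12
Natural end conditions: m_0 = m_3 = 0.
Solving the tridiagonal system: m_0 = 0, m_1 = -92/5, m_2 = 38/5, m_3 = 0.
On [4, 5], g(t) = -2 - 98/15·(t - 4) + 19/5·(t - 4)² - 19/15·(t - 4)³.
With (t - 4) = 1/3: g(13/3) = -308/81.

-3.8025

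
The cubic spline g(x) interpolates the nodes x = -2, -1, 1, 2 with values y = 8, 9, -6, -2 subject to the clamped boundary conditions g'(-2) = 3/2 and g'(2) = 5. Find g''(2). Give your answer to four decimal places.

Let σ_i = g''(x_i). Step sizes h_i = 1, 2, 1; slopes of the chords Δ_i = (y_(i+1) - y_i)/h_i = 1, -15/2, 4.
  1·σ_0 + 6·σ_1 + 2·σ_2 = 6(Δ_1 - Δ_0) = -51
  2·σ_1 + 6·σ_2 + 1·σ_3 = 6(Δ_2 - Δ_1) = 69
Clamped end conditions give two more equations: 2h_0·σ_0 + h_0·σ_1 = 6(Δ_0 - g'(-2)) = -3 and h_2·σ_2 + 2h_2·σ_3 = 6(g'(2) - Δ_2) = 6.
Solving: σ_0 = 31/5, σ_1 = -77/5, σ_2 = 88/5, σ_3 = -29/5.

-5.8000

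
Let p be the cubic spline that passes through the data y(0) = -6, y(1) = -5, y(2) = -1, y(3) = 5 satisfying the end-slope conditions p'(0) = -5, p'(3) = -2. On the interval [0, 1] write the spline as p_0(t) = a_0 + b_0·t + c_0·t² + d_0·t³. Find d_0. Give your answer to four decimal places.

Write M_i for p''(x_i). With h_i = 1, 1, 1 and divided differences Δ_i = 1, 4, 6, the continuity of p' gives the tridiagonal system
  1·M_0 + 4·M_1 + 1·M_2 = 6(Δ_1 - Δ_0) = 18
  1·M_1 + 4·M_2 + 1·M_3 = 6(Δ_2 - Δ_1) = 12
Clamped end conditions give two more equations: 2h_0·M_0 + h_0·M_1 = 6(Δ_0 - p'(0)) = 36 and h_2·M_2 + 2h_2·M_3 = 6(p'(3) - Δ_2) = -48.
Solving the tridiagonal system: M_0 = 98/5, M_1 = -16/5, M_2 = 56/5, M_3 = -148/5.
On [0, 1], with p_0(t) = a_0 + b_0·t + c_0·t² + d_0·t³: c_0 = M_0/2 = 49/5, d_0 = (M_1 - M_0)/(6h_0) = -19/5, b_0 = Δ_0 - h_0(2M_0 + M_1)/6 = -5.

-3.8000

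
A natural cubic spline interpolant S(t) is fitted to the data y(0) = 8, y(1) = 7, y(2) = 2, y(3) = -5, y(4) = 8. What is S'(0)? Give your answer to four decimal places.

-0.4286

Put σ_i = S'' at the i-th knot. Here h = (1, 1, 1, 1) and Δ = (-1, -5, -7, 13), so the interior equations h_(i-1)·σ_(i-1) + 2(h_(i-1)+h_i)·σ_i + h_i·σ_(i+1) = 6(Δ_i − Δ_(i-1)) read
  1·σ_0 + 4·σ_1 + 1·σ_2 = 6(Δ_1 - Δ_0) = -24
  1·σ_1 + 4·σ_2 + 1·σ_3 = 6(Δ_2 - Δ_1) = -12
  1·σ_2 + 4·σ_3 + 1·σ_4 = 6(Δ_3 - Δ_2) = 120
Natural end conditions: σ_0 = σ_4 = 0.
Forward elimination and back-substitution give σ_0 = 0, σ_1 = -24/7, σ_2 = -72/7, σ_3 = 228/7, σ_4 = 0.
On [0, 1], S'(t) = b_0 + 2c_0·t + 3d_0·t² with b_0 = Δ_0 - h_0(2σ_0 + σ_1)/6 = -3/7, c_0 = σ_0/2 = 0, d_0 = (σ_1 - σ_0)/(6h_0) = -4/7. So S'(0) = -3/7.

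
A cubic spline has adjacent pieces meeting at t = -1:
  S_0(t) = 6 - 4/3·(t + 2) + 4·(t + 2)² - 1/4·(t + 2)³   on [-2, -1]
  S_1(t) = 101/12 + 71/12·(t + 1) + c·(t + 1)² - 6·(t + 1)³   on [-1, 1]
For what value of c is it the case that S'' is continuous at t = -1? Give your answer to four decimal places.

3.2500

S_0''(t) = 8 - 3/2·(t + 2), so S_0''(-1) = 13/2. On the right, S_1''(-1) = 2c, so c = 13/4.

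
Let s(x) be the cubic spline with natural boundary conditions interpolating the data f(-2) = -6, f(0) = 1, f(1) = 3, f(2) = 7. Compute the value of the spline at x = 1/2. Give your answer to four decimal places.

1.9103

Let σ_i = s''(x_i). Step sizes h_i = 2, 1, 1; slopes of the chords Δ_i = (y_(i+1) - y_i)/h_i = 7/2, 2, 4.
  2·σ_0 + 6·σ_1 + 1·σ_2 = 6(Δ_1 - Δ_0) = -9
  1·σ_1 + 4·σ_2 + 1·σ_3 = 6(Δ_2 - Δ_1) = 12
Natural end conditions: σ_0 = σ_3 = 0.
Solving the tridiagonal system: σ_0 = 0, σ_1 = -48/23, σ_2 = 81/23, σ_3 = 0.
On [0, 1], s(x) = 1 + 97/46·x - 24/23·x² + 43/46·x³.
With x = 1/2: s(1/2) = 703/368.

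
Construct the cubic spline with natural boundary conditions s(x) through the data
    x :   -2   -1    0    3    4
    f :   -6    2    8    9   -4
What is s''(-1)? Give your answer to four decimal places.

-2.9623

Let m_i = s''(x_i). Step sizes h_i = 1, 1, 3, 1; slopes of the chords Δ_i = (y_(i+1) - y_i)/h_i = 8, 6, 1/3, -13.
  1·m_0 + 4·m_1 + 1·m_2 = 6(Δ_1 - Δ_0) = -12
  1·m_1 + 8·m_2 + 3·m_3 = 6(Δ_2 - Δ_1) = -34
  3·m_2 + 8·m_3 + 1·m_4 = 6(Δ_3 - Δ_2) = -80
Natural end conditions: m_0 = m_4 = 0.
Solving: m_0 = 0, m_1 = -157/53, m_2 = -8/53, m_3 = -527/53, m_4 = 0.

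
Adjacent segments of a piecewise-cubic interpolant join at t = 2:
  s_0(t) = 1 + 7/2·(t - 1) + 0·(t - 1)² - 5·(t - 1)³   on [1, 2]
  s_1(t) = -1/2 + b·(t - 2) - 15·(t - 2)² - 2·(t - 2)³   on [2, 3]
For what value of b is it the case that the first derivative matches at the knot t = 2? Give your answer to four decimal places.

-11.5000

s_0'(t) = 7/2 + 0·(t - 1) - 15·(t - 1)², so s_0'(2) = -23/2. On the right, s_1'(2) = b, so b = -23/2.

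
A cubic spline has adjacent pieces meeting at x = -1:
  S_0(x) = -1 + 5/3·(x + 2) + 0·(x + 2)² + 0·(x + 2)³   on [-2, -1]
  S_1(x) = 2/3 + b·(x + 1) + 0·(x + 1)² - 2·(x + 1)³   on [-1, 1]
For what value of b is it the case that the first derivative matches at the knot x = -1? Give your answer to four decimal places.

1.6667

S_0'(x) = 5/3 + 0·(x + 2) + 0·(x + 2)², so S_0'(-1) = 5/3. On the right, S_1'(-1) = b, so b = 5/3.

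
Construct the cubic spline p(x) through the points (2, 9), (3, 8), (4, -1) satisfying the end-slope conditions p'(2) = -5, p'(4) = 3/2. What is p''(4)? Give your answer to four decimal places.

46.7500

With M_i denoting the second derivative at x_i, h_i = 1, 1, and Δ_i = (y_(i+1) − y_i)/h_i = -1, -9:
  1·M_0 + 4·M_1 + 1·M_2 = 6(Δ_1 - Δ_0) = -48
Clamped end conditions give two more equations: 2h_0·M_0 + h_0·M_1 = 6(Δ_0 - p'(2)) = 24 and h_1·M_1 + 2h_1·M_2 = 6(p'(4) - Δ_1) = 63.
Solving: M_0 = 109/4, M_1 = -61/2, M_2 = 187/4.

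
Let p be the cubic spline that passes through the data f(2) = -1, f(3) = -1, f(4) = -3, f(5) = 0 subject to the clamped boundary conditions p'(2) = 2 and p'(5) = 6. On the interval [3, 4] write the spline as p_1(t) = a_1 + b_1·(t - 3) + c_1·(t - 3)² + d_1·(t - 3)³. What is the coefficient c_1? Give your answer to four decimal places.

-1.8667

Write m_i for p''(x_i). With h_i = 1, 1, 1 and divided differences Δ_i = 0, -2, 3, the continuity of p' gives the tridiagonal system
  1·m_0 + 4·m_1 + 1·m_2 = 6(Δ_1 - Δ_0) = -12
  1·m_1 + 4·m_2 + 1·m_3 = 6(Δ_2 - Δ_1) = 30
Clamped end conditions give two more equations: 2h_0·m_0 + h_0·m_1 = 6(Δ_0 - p'(2)) = -12 and h_2·m_2 + 2h_2·m_3 = 6(p'(5) - Δ_2) = 18.
Hence m_0 = -62/15, m_1 = -56/15, m_2 = 106/15, m_3 = 82/15.
On [3, 4], with p_1(t) = a_1 + b_1·(t - 3) + c_1·(t - 3)² + d_1·(t - 3)³: c_1 = m_1/2 = -28/15, d_1 = (m_2 - m_1)/(6h_1) = 9/5, b_1 = Δ_1 - h_1(2m_1 + m_2)/6 = -29/15.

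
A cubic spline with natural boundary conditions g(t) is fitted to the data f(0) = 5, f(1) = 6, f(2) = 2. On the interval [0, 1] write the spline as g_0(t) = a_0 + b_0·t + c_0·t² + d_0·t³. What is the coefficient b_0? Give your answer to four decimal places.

With σ_i denoting the second derivative at x_i, h_i = 1, 1, and Δ_i = (y_(i+1) − y_i)/h_i = 1, -4:
  1·σ_0 + 4·σ_1 + 1·σ_2 = 6(Δ_1 - Δ_0) = -30
Natural end conditions: σ_0 = σ_2 = 0.
Hence σ_0 = 0, σ_1 = -15/2, σ_2 = 0.
On [0, 1], with g_0(t) = a_0 + b_0·t + c_0·t² + d_0·t³: c_0 = σ_0/2 = 0, d_0 = (σ_1 - σ_0)/(6h_0) = -5/4, b_0 = Δ_0 - h_0(2σ_0 + σ_1)/6 = 9/4.

2.2500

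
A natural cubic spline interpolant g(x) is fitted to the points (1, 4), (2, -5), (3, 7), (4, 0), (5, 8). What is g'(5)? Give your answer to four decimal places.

13.7500

Put σ_i = g'' at the i-th knot. Here h = (1, 1, 1, 1) and Δ = (-9, 12, -7, 8), so the interior equations h_(i-1)·σ_(i-1) + 2(h_(i-1)+h_i)·σ_i + h_i·σ_(i+1) = 6(Δ_i − Δ_(i-1)) read
  1·σ_0 + 4·σ_1 + 1·σ_2 = 6(Δ_1 - Δ_0) = 126
  1·σ_1 + 4·σ_2 + 1·σ_3 = 6(Δ_2 - Δ_1) = -114
  1·σ_2 + 4·σ_3 + 1·σ_4 = 6(Δ_3 - Δ_2) = 90
Natural end conditions: σ_0 = σ_4 = 0.
Solving the tridiagonal system: σ_0 = 0, σ_1 = 87/2, σ_2 = -48, σ_3 = 69/2, σ_4 = 0.
On [4, 5], g'(x) = b_3 + 2c_3·(x - 4) + 3d_3·(x - 4)² with b_3 = Δ_3 - h_3(2σ_3 + σ_4)/6 = -7/2, c_3 = σ_3/2 = 69/4, d_3 = (σ_4 - σ_3)/(6h_3) = -23/4. So g'(5) = 55/4.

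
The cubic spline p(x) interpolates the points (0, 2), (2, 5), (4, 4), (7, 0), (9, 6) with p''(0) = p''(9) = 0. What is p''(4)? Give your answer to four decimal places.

With m_i denoting the second derivative at x_i, h_i = 2, 2, 3, 2, and Δ_i = (y_(i+1) − y_i)/h_i = 3/2, -1/2, -4/3, 3:
  2·m_0 + 8·m_1 + 2·m_2 = 6(Δ_1 - Δ_0) = -12
  2·m_1 + 10·m_2 + 3·m_3 = 6(Δ_2 - Δ_1) = -5
  3·m_2 + 10·m_3 + 2·m_4 = 6(Δ_3 - Δ_2) = 26
Natural end conditions: m_0 = m_4 = 0.
Solving the tridiagonal system: m_0 = 0, m_1 = -209/172, m_2 = -49/43, m_3 = 253/86, m_4 = 0.

-1.1395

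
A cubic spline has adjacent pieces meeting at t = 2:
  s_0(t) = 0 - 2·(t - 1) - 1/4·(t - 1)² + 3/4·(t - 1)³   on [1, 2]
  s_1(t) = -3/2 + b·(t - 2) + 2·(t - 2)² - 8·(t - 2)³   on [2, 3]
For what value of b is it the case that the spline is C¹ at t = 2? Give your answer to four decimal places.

s_0'(t) = -2 - 1/2·(t - 1) + 9/4·(t - 1)², so s_0'(2) = -1/4. On the right, s_1'(2) = b, so b = -1/4.

-0.2500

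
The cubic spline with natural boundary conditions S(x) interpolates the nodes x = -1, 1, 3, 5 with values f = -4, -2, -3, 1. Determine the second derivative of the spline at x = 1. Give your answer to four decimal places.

-1.7000

Put m_i = S'' at the i-th knot. Here h = (2, 2, 2) and Δ = (1, -1/2, 2), so the interior equations h_(i-1)·m_(i-1) + 2(h_(i-1)+h_i)·m_i + h_i·m_(i+1) = 6(Δ_i − Δ_(i-1)) read
  2·m_0 + 8·m_1 + 2·m_2 = 6(Δ_1 - Δ_0) = -9
  2·m_1 + 8·m_2 + 2·m_3 = 6(Δ_2 - Δ_1) = 15
Natural end conditions: m_0 = m_3 = 0.
Solving the tridiagonal system: m_0 = 0, m_1 = -17/10, m_2 = 23/10, m_3 = 0.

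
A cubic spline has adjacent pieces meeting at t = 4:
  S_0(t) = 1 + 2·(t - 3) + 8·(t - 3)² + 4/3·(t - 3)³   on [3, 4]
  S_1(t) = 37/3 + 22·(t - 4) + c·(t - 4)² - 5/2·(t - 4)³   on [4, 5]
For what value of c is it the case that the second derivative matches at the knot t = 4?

S_0''(t) = 16 + 8·(t - 3), so S_0''(4) = 24. On the right, S_1''(4) = 2c, so c = 12.

12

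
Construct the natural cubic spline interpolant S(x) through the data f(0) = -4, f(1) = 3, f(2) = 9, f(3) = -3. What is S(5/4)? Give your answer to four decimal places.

With σ_i denoting the second derivative at x_i, h_i = 1, 1, 1, and Δ_i = (y_(i+1) − y_i)/h_i = 7, 6, -12:
  1·σ_0 + 4·σ_1 + 1·σ_2 = 6(Δ_1 - Δ_0) = -6
  1·σ_1 + 4·σ_2 + 1·σ_3 = 6(Δ_2 - Δ_1) = -108
Natural end conditions: σ_0 = σ_3 = 0.
Solving: σ_0 = 0, σ_1 = 28/5, σ_2 = -142/5, σ_3 = 0.
On [1, 2], S(x) = 3 + 133/15·(x - 1) + 14/5·(x - 1)² - 17/3·(x - 1)³.
With (x - 1) = 1/4: S(5/4) = 1697/320.

5.3031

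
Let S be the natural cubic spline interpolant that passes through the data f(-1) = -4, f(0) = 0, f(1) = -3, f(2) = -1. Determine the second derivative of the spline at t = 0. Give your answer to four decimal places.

Write M_i for S''(x_i). With h_i = 1, 1, 1 and divided differences Δ_i = 4, -3, 2, the continuity of S' gives the tridiagonal system
  1·M_0 + 4·M_1 + 1·M_2 = 6(Δ_1 - Δ_0) = -42
  1·M_1 + 4·M_2 + 1·M_3 = 6(Δ_2 - Δ_1) = 30
Natural end conditions: M_0 = M_3 = 0.
Forward elimination and back-substitution give M_0 = 0, M_1 = -66/5, M_2 = 54/5, M_3 = 0.

-13.2000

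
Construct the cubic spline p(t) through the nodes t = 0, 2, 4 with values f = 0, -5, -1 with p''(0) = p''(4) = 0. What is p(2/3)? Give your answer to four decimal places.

-2.3333

Put m_i = p'' at the i-th knot. Here h = (2, 2) and Δ = (-5/2, 2), so the interior equations h_(i-1)·m_(i-1) + 2(h_(i-1)+h_i)·m_i + h_i·m_(i+1) = 6(Δ_i − Δ_(i-1)) read
  2·m_0 + 8·m_1 + 2·m_2 = 6(Δ_1 - Δ_0) = 27
Natural end conditions: m_0 = m_2 = 0.
Hence m_0 = 0, m_1 = 27/8, m_2 = 0.
On [0, 2], p(t) = 0 - 29/8·t + 0·t² + 9/32·t³.
With t = 2/3: p(2/3) = -7/3.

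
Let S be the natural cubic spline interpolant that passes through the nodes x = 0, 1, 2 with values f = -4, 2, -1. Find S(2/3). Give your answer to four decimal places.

With σ_i denoting the second derivative at x_i, h_i = 1, 1, and Δ_i = (y_(i+1) − y_i)/h_i = 6, -3:
  1·σ_0 + 4·σ_1 + 1·σ_2 = 6(Δ_1 - Δ_0) = -54
Natural end conditions: σ_0 = σ_2 = 0.
Forward elimination and back-substitution give σ_0 = 0, σ_1 = -27/2, σ_2 = 0.
On [0, 1], S(x) = -4 + 33/4·x + 0·x² - 9/4·x³.
With x = 2/3: S(2/3) = 5/6.

0.8333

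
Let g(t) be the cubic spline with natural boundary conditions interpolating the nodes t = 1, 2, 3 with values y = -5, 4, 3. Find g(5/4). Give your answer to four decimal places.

-2.1641

Put M_i = g'' at the i-th knot. Here h = (1, 1) and Δ = (9, -1), so the interior equations h_(i-1)·M_(i-1) + 2(h_(i-1)+h_i)·M_i + h_i·M_(i+1) = 6(Δ_i − Δ_(i-1)) read
  1·M_0 + 4·M_1 + 1·M_2 = 6(Δ_1 - Δ_0) = -60
Natural end conditions: M_0 = M_2 = 0.
Hence M_0 = 0, M_1 = -15, M_2 = 0.
On [1, 2], g(t) = -5 + 23/2·(t - 1) + 0·(t - 1)² - 5/2·(t - 1)³.
With (t - 1) = 1/4: g(5/4) = -277/128.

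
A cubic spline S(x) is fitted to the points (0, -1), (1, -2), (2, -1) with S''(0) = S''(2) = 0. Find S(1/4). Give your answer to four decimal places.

Put σ_i = S'' at the i-th knot. Here h = (1, 1) and Δ = (-1, 1), so the interior equations h_(i-1)·σ_(i-1) + 2(h_(i-1)+h_i)·σ_i + h_i·σ_(i+1) = 6(Δ_i − Δ_(i-1)) read
  1·σ_0 + 4·σ_1 + 1·σ_2 = 6(Δ_1 - Δ_0) = 12
Natural end conditions: σ_0 = σ_2 = 0.
Hence σ_0 = 0, σ_1 = 3, σ_2 = 0.
On [0, 1], S(x) = -1 - 3/2·x + 0·x² + 1/2·x³.
With x = 1/4: S(1/4) = -175/128.

-1.3672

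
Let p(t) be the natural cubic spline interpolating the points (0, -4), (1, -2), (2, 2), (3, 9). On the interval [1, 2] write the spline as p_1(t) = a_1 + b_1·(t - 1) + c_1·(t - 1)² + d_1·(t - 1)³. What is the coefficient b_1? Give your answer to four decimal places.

Let σ_i = p''(x_i). Step sizes h_i = 1, 1, 1; slopes of the chords Δ_i = (y_(i+1) - y_i)/h_i = 2, 4, 7.
  1·σ_0 + 4·σ_1 + 1·σ_2 = 6(Δ_1 - Δ_0) = 12
  1·σ_1 + 4·σ_2 + 1·σ_3 = 6(Δ_2 - Δ_1) = 18
Natural end conditions: σ_0 = σ_3 = 0.
Forward elimination and back-substitution give σ_0 = 0, σ_1 = 2, σ_2 = 4, σ_3 = 0.
On [1, 2], with p_1(t) = a_1 + b_1·(t - 1) + c_1·(t - 1)² + d_1·(t - 1)³: c_1 = σ_1/2 = 1, d_1 = (σ_2 - σ_1)/(6h_1) = 1/3, b_1 = Δ_1 - h_1(2σ_1 + σ_2)/6 = 8/3.

2.6667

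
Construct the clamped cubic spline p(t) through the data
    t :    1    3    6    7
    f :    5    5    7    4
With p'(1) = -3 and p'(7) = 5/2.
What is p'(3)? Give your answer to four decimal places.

2.1667

Put σ_i = p'' at the i-th knot. Here h = (2, 3, 1) and Δ = (0, 2/3, -3), so the interior equations h_(i-1)·σ_(i-1) + 2(h_(i-1)+h_i)·σ_i + h_i·σ_(i+1) = 6(Δ_i − Δ_(i-1)) read
  2·σ_0 + 10·σ_1 + 3·σ_2 = 6(Δ_1 - Δ_0) = 4
  3·σ_1 + 8·σ_2 + 1·σ_3 = 6(Δ_2 - Δ_1) = -22
Clamped end conditions give two more equations: 2h_0·σ_0 + h_0·σ_1 = 6(Δ_0 - p'(1)) = 18 and h_2·σ_2 + 2h_2·σ_3 = 6(p'(7) - Δ_2) = 33.
Solving: σ_0 = 23/6, σ_1 = 4/3, σ_2 = -17/3, σ_3 = 58/3.
On [3, 6], p'(t) = b_1 + 2c_1·(t - 3) + 3d_1·(t - 3)² with b_1 = Δ_1 - h_1(2σ_1 + σ_2)/6 = 13/6, c_1 = σ_1/2 = 2/3, d_1 = (σ_2 - σ_1)/(6h_1) = -7/18. So p'(3) = 13/6.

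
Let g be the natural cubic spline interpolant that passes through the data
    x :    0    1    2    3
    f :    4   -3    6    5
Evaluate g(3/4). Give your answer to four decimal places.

With m_i denoting the second derivative at x_i, h_i = 1, 1, 1, and Δ_i = (y_(i+1) − y_i)/h_i = -7, 9, -1:
  1·m_0 + 4·m_1 + 1·m_2 = 6(Δ_1 - Δ_0) = 96
  1·m_1 + 4·m_2 + 1·m_3 = 6(Δ_2 - Δ_1) = -60
Natural end conditions: m_0 = m_3 = 0.
Solving the tridiagonal system: m_0 = 0, m_1 = 148/5, m_2 = -112/5, m_3 = 0.
On [0, 1], g(x) = 4 - 179/15·x + 0·x² + 74/15·x³.
With x = 3/4: g(3/4) = -459/160.

-2.8688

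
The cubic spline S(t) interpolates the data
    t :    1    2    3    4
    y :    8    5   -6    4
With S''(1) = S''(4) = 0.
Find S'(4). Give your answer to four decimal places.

Let M_i = S''(x_i). Step sizes h_i = 1, 1, 1; slopes of the chords Δ_i = (y_(i+1) - y_i)/h_i = -3, -11, 10.
  1·M_0 + 4·M_1 + 1·M_2 = 6(Δ_1 - Δ_0) = -48
  1·M_1 + 4·M_2 + 1·M_3 = 6(Δ_2 - Δ_1) = 126
Natural end conditions: M_0 = M_3 = 0.
Solving: M_0 = 0, M_1 = -106/5, M_2 = 184/5, M_3 = 0.
On [3, 4], S'(t) = b_2 + 2c_2·(t - 3) + 3d_2·(t - 3)² with b_2 = Δ_2 - h_2(2M_2 + M_3)/6 = -34/15, c_2 = M_2/2 = 92/5, d_2 = (M_3 - M_2)/(6h_2) = -92/15. So S'(4) = 242/15.

16.1333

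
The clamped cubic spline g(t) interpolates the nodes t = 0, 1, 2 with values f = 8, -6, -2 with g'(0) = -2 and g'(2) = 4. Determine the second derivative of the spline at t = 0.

-60

Let m_i = g''(x_i). Step sizes h_i = 1, 1; slopes of the chords Δ_i = (y_(i+1) - y_i)/h_i = -14, 4.
  1·m_0 + 4·m_1 + 1·m_2 = 6(Δ_1 - Δ_0) = 108
Clamped end conditions give two more equations: 2h_0·m_0 + h_0·m_1 = 6(Δ_0 - g'(0)) = -72 and h_1·m_1 + 2h_1·m_2 = 6(g'(2) - Δ_1) = 0.
Hence m_0 = -60, m_1 = 48, m_2 = -24.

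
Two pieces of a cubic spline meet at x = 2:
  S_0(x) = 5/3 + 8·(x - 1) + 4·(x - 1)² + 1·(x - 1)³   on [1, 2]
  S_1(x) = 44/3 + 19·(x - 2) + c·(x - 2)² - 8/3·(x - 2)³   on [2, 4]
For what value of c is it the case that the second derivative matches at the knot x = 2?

S_0''(x) = 8 + 6·(x - 1), so S_0''(2) = 14. On the right, S_1''(2) = 2c, so c = 7.

7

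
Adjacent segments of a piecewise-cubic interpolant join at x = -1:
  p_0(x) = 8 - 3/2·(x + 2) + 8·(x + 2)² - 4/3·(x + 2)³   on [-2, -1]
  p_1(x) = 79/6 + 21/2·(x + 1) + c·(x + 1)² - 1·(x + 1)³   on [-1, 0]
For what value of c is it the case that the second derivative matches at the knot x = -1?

4

p_0''(x) = 16 - 8·(x + 2), so p_0''(-1) = 8. On the right, p_1''(-1) = 2c, so c = 4.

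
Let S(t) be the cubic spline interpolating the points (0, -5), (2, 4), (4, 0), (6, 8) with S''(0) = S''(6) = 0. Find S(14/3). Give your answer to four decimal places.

1.1605

Put σ_i = S'' at the i-th knot. Here h = (2, 2, 2) and Δ = (9/2, -2, 4), so the interior equations h_(i-1)·σ_(i-1) + 2(h_(i-1)+h_i)·σ_i + h_i·σ_(i+1) = 6(Δ_i − Δ_(i-1)) read
  2·σ_0 + 8·σ_1 + 2·σ_2 = 6(Δ_1 - Δ_0) = -39
  2·σ_1 + 8·σ_2 + 2·σ_3 = 6(Δ_2 - Δ_1) = 36
Natural end conditions: σ_0 = σ_3 = 0.
Solving: σ_0 = 0, σ_1 = -32/5, σ_2 = 61/10, σ_3 = 0.
On [4, 6], S(t) = 0 - 1/15·(t - 4) + 61/20·(t - 4)² - 61/120·(t - 4)³.
With (t - 4) = 2/3: S(14/3) = 94/81.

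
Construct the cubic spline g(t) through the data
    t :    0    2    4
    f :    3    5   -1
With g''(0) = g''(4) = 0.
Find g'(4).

Put m_i = g'' at the i-th knot. Here h = (2, 2) and Δ = (1, -3), so the interior equations h_(i-1)·m_(i-1) + 2(h_(i-1)+h_i)·m_i + h_i·m_(i+1) = 6(Δ_i − Δ_(i-1)) read
  2·m_0 + 8·m_1 + 2·m_2 = 6(Δ_1 - Δ_0) = -24
Natural end conditions: m_0 = m_2 = 0.
Forward elimination and back-substitution give m_0 = 0, m_1 = -3, m_2 = 0.
On [2, 4], g'(t) = b_1 + 2c_1·(t - 2) + 3d_1·(t - 2)² with b_1 = Δ_1 - h_1(2m_1 + m_2)/6 = -1, c_1 = m_1/2 = -3/2, d_1 = (m_2 - m_1)/(6h_1) = 1/4. So g'(4) = -4.

-4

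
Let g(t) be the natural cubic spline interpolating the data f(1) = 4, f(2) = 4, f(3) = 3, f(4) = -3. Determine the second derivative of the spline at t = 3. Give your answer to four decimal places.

-7.6000

Put M_i = g'' at the i-th knot. Here h = (1, 1, 1) and Δ = (0, -1, -6), so the interior equations h_(i-1)·M_(i-1) + 2(h_(i-1)+h_i)·M_i + h_i·M_(i+1) = 6(Δ_i − Δ_(i-1)) read
  1·M_0 + 4·M_1 + 1·M_2 = 6(Δ_1 - Δ_0) = -6
  1·M_1 + 4·M_2 + 1·M_3 = 6(Δ_2 - Δ_1) = -30
Natural end conditions: M_0 = M_3 = 0.
Forward elimination and back-substitution give M_0 = 0, M_1 = 2/5, M_2 = -38/5, M_3 = 0.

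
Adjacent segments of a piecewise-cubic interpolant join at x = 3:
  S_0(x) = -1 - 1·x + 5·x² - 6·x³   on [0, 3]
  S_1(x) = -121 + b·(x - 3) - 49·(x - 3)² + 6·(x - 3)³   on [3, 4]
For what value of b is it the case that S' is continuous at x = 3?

S_0'(x) = -1 + 10·x - 18·x², so S_0'(3) = -133. On the right, S_1'(3) = b, so b = -133.

-133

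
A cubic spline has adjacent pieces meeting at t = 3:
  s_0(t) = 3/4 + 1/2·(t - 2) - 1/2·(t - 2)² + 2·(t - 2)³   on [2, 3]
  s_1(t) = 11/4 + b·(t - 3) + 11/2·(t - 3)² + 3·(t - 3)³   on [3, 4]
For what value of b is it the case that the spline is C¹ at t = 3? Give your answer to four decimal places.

s_0'(t) = 1/2 - 1·(t - 2) + 6·(t - 2)², so s_0'(3) = 11/2. On the right, s_1'(3) = b, so b = 11/2.

5.5000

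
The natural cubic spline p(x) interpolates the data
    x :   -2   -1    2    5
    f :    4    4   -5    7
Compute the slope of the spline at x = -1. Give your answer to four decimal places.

-1.3103

Let m_i = p''(x_i). Step sizes h_i = 1, 3, 3; slopes of the chords Δ_i = (y_(i+1) - y_i)/h_i = 0, -3, 4.
  1·m_0 + 8·m_1 + 3·m_2 = 6(Δ_1 - Δ_0) = -18
  3·m_1 + 12·m_2 + 3·m_3 = 6(Δ_2 - Δ_1) = 42
Natural end conditions: m_0 = m_3 = 0.
Solving the tridiagonal system: m_0 = 0, m_1 = -114/29, m_2 = 130/29, m_3 = 0.
On [-1, 2], p'(x) = b_1 + 2c_1·(x + 1) + 3d_1·(x + 1)² with b_1 = Δ_1 - h_1(2m_1 + m_2)/6 = -38/29, c_1 = m_1/2 = -57/29, d_1 = (m_2 - m_1)/(6h_1) = 122/261. So p'(-1) = -38/29.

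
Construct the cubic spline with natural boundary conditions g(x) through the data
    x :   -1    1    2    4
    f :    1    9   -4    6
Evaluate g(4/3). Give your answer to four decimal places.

Write m_i for g''(x_i). With h_i = 2, 1, 2 and divided differences Δ_i = 4, -13, 5, the continuity of g' gives the tridiagonal system
  2·m_0 + 6·m_1 + 1·m_2 = 6(Δ_1 - Δ_0) = -102
  1·m_1 + 6·m_2 + 2·m_3 = 6(Δ_2 - Δ_1) = 108
Natural end conditions: m_0 = m_3 = 0.
Forward elimination and back-substitution give m_0 = 0, m_1 = -144/7, m_2 = 150/7, m_3 = 0.
On [1, 2], g(x) = 9 - 68/7·(x - 1) - 72/7·(x - 1)² + 7·(x - 1)³.
With (x - 1) = 1/3: g(4/3) = 922/189.

4.8783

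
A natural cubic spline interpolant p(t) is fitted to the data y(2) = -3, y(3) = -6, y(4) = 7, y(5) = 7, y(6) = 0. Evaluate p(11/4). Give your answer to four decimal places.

Put M_i = p'' at the i-th knot. Here h = (1, 1, 1, 1) and Δ = (-3, 13, 0, -7), so the interior equations h_(i-1)·M_(i-1) + 2(h_(i-1)+h_i)·M_i + h_i·M_(i+1) = 6(Δ_i − Δ_(i-1)) read
  1·M_0 + 4·M_1 + 1·M_2 = 6(Δ_1 - Δ_0) = 96
  1·M_1 + 4·M_2 + 1·M_3 = 6(Δ_2 - Δ_1) = -78
  1·M_2 + 4·M_3 + 1·M_4 = 6(Δ_3 - Δ_2) = -42
Natural end conditions: M_0 = M_4 = 0.
Solving the tridiagonal system: M_0 = 0, M_1 = 855/28, M_2 = -183/7, M_3 = -111/28, M_4 = 0.
On [2, 3], p(t) = -3 - 453/56·(t - 2) + 0·(t - 2)² + 285/56·(t - 2)³.
With (t - 2) = 3/4: p(11/4) = -3543/512.

-6.9199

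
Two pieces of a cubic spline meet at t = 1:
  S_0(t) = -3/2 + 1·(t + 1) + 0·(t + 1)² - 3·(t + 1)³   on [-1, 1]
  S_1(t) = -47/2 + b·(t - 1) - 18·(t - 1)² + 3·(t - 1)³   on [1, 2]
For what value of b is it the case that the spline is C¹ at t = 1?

-35

S_0'(t) = 1 + 0·(t + 1) - 9·(t + 1)², so S_0'(1) = -35. On the right, S_1'(1) = b, so b = -35.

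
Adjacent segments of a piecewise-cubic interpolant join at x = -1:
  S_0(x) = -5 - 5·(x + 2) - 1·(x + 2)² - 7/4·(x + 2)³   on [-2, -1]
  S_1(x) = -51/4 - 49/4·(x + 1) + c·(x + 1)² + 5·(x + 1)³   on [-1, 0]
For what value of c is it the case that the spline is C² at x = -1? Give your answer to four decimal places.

-6.2500

S_0''(x) = -2 - 21/2·(x + 2), so S_0''(-1) = -25/2. On the right, S_1''(-1) = 2c, so c = -25/4.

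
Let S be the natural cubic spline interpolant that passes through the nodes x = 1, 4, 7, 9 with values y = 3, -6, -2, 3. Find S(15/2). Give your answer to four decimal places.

-0.7618

Let M_i = S''(x_i). Step sizes h_i = 3, 3, 2; slopes of the chords Δ_i = (y_(i+1) - y_i)/h_i = -3, 4/3, 5/2.
  3·M_0 + 12·M_1 + 3·M_2 = 6(Δ_1 - Δ_0) = 26
  3·M_1 + 10·M_2 + 2·M_3 = 6(Δ_2 - Δ_1) = 7
Natural end conditions: M_0 = M_3 = 0.
Forward elimination and back-substitution give M_0 = 0, M_1 = 239/111, M_2 = 2/37, M_3 = 0.
On [7, 9], S(x) = -2 + 547/222·(x - 7) + 1/37·(x - 7)² - 1/222·(x - 7)³.
With (x - 7) = 1/2: S(15/2) = -451/592.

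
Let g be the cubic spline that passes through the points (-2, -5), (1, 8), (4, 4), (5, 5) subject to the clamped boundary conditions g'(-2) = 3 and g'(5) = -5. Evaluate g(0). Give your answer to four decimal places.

With m_i denoting the second derivative at x_i, h_i = 3, 3, 1, and Δ_i = (y_(i+1) − y_i)/h_i = 13/3, -4/3, 1:
  3·m_0 + 12·m_1 + 3·m_2 = 6(Δ_1 - Δ_0) = -34
  3·m_1 + 8·m_2 + 1·m_3 = 6(Δ_2 - Δ_1) = 14
Clamped end conditions give two more equations: 2h_0·m_0 + h_0·m_1 = 6(Δ_0 - g'(-2)) = 8 and h_2·m_2 + 2h_2·m_3 = 6(g'(5) - Δ_2) = -36.
Forward elimination and back-substitution give m_0 = 126/31, m_1 = -508/93, m_2 = 200/31, m_3 = -658/31.
On [-2, 1], g(t) = -5 + 3·(t + 2) + 63/31·(t + 2)² - 443/837·(t + 2)³.
With (t + 2) = 2: g(0) = 4097/837.

4.8949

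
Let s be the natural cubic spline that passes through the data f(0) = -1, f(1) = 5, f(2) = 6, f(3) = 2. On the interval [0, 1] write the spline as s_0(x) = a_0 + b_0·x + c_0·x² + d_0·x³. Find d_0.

Write M_i for s''(x_i). With h_i = 1, 1, 1 and divided differences Δ_i = 6, 1, -4, the continuity of s' gives the tridiagonal system
  1·M_0 + 4·M_1 + 1·M_2 = 6(Δ_1 - Δ_0) = -30
  1·M_1 + 4·M_2 + 1·M_3 = 6(Δ_2 - Δ_1) = -30
Natural end conditions: M_0 = M_3 = 0.
Solving the tridiagonal system: M_0 = 0, M_1 = -6, M_2 = -6, M_3 = 0.
On [0, 1], with s_0(x) = a_0 + b_0·x + c_0·x² + d_0·x³: c_0 = M_0/2 = 0, d_0 = (M_1 - M_0)/(6h_0) = -1, b_0 = Δ_0 - h_0(2M_0 + M_1)/6 = 7.

-1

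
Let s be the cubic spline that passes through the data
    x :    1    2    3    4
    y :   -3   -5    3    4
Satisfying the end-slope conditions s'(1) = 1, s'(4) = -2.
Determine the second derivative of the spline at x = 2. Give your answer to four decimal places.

24.4000

Put m_i = s'' at the i-th knot. Here h = (1, 1, 1) and Δ = (-2, 8, 1), so the interior equations h_(i-1)·m_(i-1) + 2(h_(i-1)+h_i)·m_i + h_i·m_(i+1) = 6(Δ_i − Δ_(i-1)) read
  1·m_0 + 4·m_1 + 1·m_2 = 6(Δ_1 - Δ_0) = 60
  1·m_1 + 4·m_2 + 1·m_3 = 6(Δ_2 - Δ_1) = -42
Clamped end conditions give two more equations: 2h_0·m_0 + h_0·m_1 = 6(Δ_0 - s'(1)) = -18 and h_2·m_2 + 2h_2·m_3 = 6(s'(4) - Δ_2) = -18.
Hence m_0 = -106/5, m_1 = 122/5, m_2 = -82/5, m_3 = -4/5.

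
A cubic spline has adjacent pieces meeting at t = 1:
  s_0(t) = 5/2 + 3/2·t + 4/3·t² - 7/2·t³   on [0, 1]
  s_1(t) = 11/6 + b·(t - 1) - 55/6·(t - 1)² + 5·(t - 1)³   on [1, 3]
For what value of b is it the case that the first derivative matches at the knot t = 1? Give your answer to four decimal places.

-6.3333

s_0'(t) = 3/2 + 8/3·t - 21/2·t², so s_0'(1) = -19/3. On the right, s_1'(1) = b, so b = -19/3.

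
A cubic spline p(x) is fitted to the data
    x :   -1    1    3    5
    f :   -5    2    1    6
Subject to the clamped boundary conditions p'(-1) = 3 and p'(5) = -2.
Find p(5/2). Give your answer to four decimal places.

0.7688

Write σ_i for p''(x_i). With h_i = 2, 2, 2 and divided differences Δ_i = 7/2, -1/2, 5/2, the continuity of p' gives the tridiagonal system
  2·σ_0 + 8·σ_1 + 2·σ_2 = 6(Δ_1 - Δ_0) = -24
  2·σ_1 + 8·σ_2 + 2·σ_3 = 6(Δ_2 - Δ_1) = 18
Clamped end conditions give two more equations: 2h_0·σ_0 + h_0·σ_1 = 6(Δ_0 - p'(-1)) = 3 and h_2·σ_2 + 2h_2·σ_3 = 6(p'(5) - Δ_2) = -27.
Solving the tridiagonal system: σ_0 = 103/30, σ_1 = -161/30, σ_2 = 181/30, σ_3 = -293/30.
On [1, 3], p(x) = 2 + 16/15·(x - 1) - 161/60·(x - 1)² + 19/20·(x - 1)³.
With (x - 1) = 3/2: p(5/2) = 123/160.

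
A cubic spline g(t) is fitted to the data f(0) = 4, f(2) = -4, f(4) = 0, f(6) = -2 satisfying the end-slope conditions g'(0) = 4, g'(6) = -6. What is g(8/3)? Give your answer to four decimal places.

-4.3852

With M_i denoting the second derivative at x_i, h_i = 2, 2, 2, and Δ_i = (y_(i+1) − y_i)/h_i = -4, 2, -1:
  2·M_0 + 8·M_1 + 2·M_2 = 6(Δ_1 - Δ_0) = 36
  2·M_1 + 8·M_2 + 2·M_3 = 6(Δ_2 - Δ_1) = -18
Clamped end conditions give two more equations: 2h_0·M_0 + h_0·M_1 = 6(Δ_0 - g'(0)) = -48 and h_2·M_2 + 2h_2·M_3 = 6(g'(6) - Δ_2) = -30.
Solving the tridiagonal system: M_0 = -251/15, M_1 = 142/15, M_2 = -47/15, M_3 = -89/15.
On [2, 4], g(t) = -4 - 49/15·(t - 2) + 71/15·(t - 2)² - 21/20·(t - 2)³.
With (t - 2) = 2/3: g(8/3) = -592/135.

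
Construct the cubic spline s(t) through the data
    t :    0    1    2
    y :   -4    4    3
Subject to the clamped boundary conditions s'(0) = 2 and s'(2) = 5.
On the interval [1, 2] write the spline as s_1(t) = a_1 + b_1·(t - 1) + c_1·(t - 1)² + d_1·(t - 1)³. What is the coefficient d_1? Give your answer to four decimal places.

With m_i denoting the second derivative at x_i, h_i = 1, 1, and Δ_i = (y_(i+1) − y_i)/h_i = 8, -1:
  1·m_0 + 4·m_1 + 1·m_2 = 6(Δ_1 - Δ_0) = -54
Clamped end conditions give two more equations: 2h_0·m_0 + h_0·m_1 = 6(Δ_0 - s'(0)) = 36 and h_1·m_1 + 2h_1·m_2 = 6(s'(2) - Δ_1) = 36.
Hence m_0 = 33, m_1 = -30, m_2 = 33.
On [1, 2], with s_1(t) = a_1 + b_1·(t - 1) + c_1·(t - 1)² + d_1·(t - 1)³: c_1 = m_1/2 = -15, d_1 = (m_2 - m_1)/(6h_1) = 21/2, b_1 = Δ_1 - h_1(2m_1 + m_2)/6 = 7/2.

10.5000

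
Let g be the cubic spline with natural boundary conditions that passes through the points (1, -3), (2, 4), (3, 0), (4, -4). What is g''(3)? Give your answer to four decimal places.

4.4000

Put σ_i = g'' at the i-th knot. Here h = (1, 1, 1) and Δ = (7, -4, -4), so the interior equations h_(i-1)·σ_(i-1) + 2(h_(i-1)+h_i)·σ_i + h_i·σ_(i+1) = 6(Δ_i − Δ_(i-1)) read
  1·σ_0 + 4·σ_1 + 1·σ_2 = 6(Δ_1 - Δ_0) = -66
  1·σ_1 + 4·σ_2 + 1·σ_3 = 6(Δ_2 - Δ_1) = 0
Natural end conditions: σ_0 = σ_3 = 0.
Hence σ_0 = 0, σ_1 = -88/5, σ_2 = 22/5, σ_3 = 0.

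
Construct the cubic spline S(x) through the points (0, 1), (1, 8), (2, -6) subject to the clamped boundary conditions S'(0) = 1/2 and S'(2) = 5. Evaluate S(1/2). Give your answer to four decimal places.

5.3906

Let M_i = S''(x_i). Step sizes h_i = 1, 1; slopes of the chords Δ_i = (y_(i+1) - y_i)/h_i = 7, -14.
  1·M_0 + 4·M_1 + 1·M_2 = 6(Δ_1 - Δ_0) = -126
Clamped end conditions give two more equations: 2h_0·M_0 + h_0·M_1 = 6(Δ_0 - S'(0)) = 39 and h_1·M_1 + 2h_1·M_2 = 6(S'(2) - Δ_1) = 114.
Forward elimination and back-substitution give M_0 = 213/4, M_1 = -135/2, M_2 = 363/4.
On [0, 1], S(x) = 1 + 1/2·x + 213/8·x² - 161/8·x³.
With x = 1/2: S(1/2) = 345/64.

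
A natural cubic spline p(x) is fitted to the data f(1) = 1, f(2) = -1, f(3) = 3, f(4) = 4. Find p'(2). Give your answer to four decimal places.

1.6000

Write σ_i for p''(x_i). With h_i = 1, 1, 1 and divided differences Δ_i = -2, 4, 1, the continuity of p' gives the tridiagonal system
  1·σ_0 + 4·σ_1 + 1·σ_2 = 6(Δ_1 - Δ_0) = 36
  1·σ_1 + 4·σ_2 + 1·σ_3 = 6(Δ_2 - Δ_1) = -18
Natural end conditions: σ_0 = σ_3 = 0.
Forward elimination and back-substitution give σ_0 = 0, σ_1 = 54/5, σ_2 = -36/5, σ_3 = 0.
On [2, 3], p'(x) = b_1 + 2c_1·(x - 2) + 3d_1·(x - 2)² with b_1 = Δ_1 - h_1(2σ_1 + σ_2)/6 = 8/5, c_1 = σ_1/2 = 27/5, d_1 = (σ_2 - σ_1)/(6h_1) = -3. So p'(2) = 8/5.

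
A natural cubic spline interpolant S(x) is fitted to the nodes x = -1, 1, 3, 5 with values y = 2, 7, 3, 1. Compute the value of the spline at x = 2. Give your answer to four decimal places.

5.5250

Write m_i for S''(x_i). With h_i = 2, 2, 2 and divided differences Δ_i = 5/2, -2, -1, the continuity of S' gives the tridiagonal system
  2·m_0 + 8·m_1 + 2·m_2 = 6(Δ_1 - Δ_0) = -27
  2·m_1 + 8·m_2 + 2·m_3 = 6(Δ_2 - Δ_1) = 6
Natural end conditions: m_0 = m_3 = 0.
Solving: m_0 = 0, m_1 = -19/5, m_2 = 17/10, m_3 = 0.
On [1, 3], S(x) = 7 - 1/30·(x - 1) - 19/10·(x - 1)² + 11/24·(x - 1)³.
With (x - 1) = 1: S(2) = 221/40.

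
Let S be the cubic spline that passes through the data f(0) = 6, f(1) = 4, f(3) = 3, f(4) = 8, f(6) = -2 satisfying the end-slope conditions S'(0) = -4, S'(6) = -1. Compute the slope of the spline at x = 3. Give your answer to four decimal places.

4.6613

Let m_i = S''(x_i). Step sizes h_i = 1, 2, 1, 2; slopes of the chords Δ_i = (y_(i+1) - y_i)/h_i = -2, -1/2, 5, -5.
  1·m_0 + 6·m_1 + 2·m_2 = 6(Δ_1 - Δ_0) = 9
  2·m_1 + 6·m_2 + 1·m_3 = 6(Δ_2 - Δ_1) = 33
  1·m_2 + 6·m_3 + 2·m_4 = 6(Δ_3 - Δ_2) = -60
Clamped end conditions give two more equations: 2h_0·m_0 + h_0·m_1 = 6(Δ_0 - S'(0)) = 12 and h_3·m_3 + 2h_3·m_4 = 6(S'(6) - Δ_3) = 24.
Hence m_0 = 229/31, m_1 = -86/31, m_2 = 283/31, m_3 = -503/31, m_4 = 875/62.
On [3, 4], S'(x) = b_2 + 2c_2·(x - 3) + 3d_2·(x - 3)² with b_2 = Δ_2 - h_2(2m_2 + m_3)/6 = 289/62, c_2 = m_2/2 = 283/62, d_2 = (m_3 - m_2)/(6h_2) = -131/31. So S'(3) = 289/62.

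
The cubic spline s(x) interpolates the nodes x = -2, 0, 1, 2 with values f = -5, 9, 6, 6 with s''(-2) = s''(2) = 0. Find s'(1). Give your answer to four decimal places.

Put M_i = s'' at the i-th knot. Here h = (2, 1, 1) and Δ = (7, -3, 0), so the interior equations h_(i-1)·M_(i-1) + 2(h_(i-1)+h_i)·M_i + h_i·M_(i+1) = 6(Δ_i − Δ_(i-1)) read
  2·M_0 + 6·M_1 + 1·M_2 = 6(Δ_1 - Δ_0) = -60
  1·M_1 + 4·M_2 + 1·M_3 = 6(Δ_2 - Δ_1) = 18
Natural end conditions: M_0 = M_3 = 0.
Forward elimination and back-substitution give M_0 = 0, M_1 = -258/23, M_2 = 168/23, M_3 = 0.
On [1, 2], s'(x) = b_2 + 2c_2·(x - 1) + 3d_2·(x - 1)² with b_2 = Δ_2 - h_2(2M_2 + M_3)/6 = -56/23, c_2 = M_2/2 = 84/23, d_2 = (M_3 - M_2)/(6h_2) = -28/23. So s'(1) = -56/23.

-2.4348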